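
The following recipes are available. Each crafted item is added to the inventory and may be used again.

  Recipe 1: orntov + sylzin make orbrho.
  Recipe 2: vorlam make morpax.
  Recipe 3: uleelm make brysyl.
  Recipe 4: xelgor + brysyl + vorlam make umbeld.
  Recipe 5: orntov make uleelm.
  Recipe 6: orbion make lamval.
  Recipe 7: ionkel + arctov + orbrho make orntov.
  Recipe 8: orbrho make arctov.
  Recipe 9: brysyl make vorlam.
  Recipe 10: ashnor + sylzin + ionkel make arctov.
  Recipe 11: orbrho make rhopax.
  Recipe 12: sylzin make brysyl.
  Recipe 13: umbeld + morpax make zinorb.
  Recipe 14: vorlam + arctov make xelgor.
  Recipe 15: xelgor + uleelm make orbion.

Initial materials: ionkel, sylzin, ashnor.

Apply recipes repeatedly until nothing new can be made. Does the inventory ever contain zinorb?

Using Recipe 10, ashnor, sylzin, and ionkel make arctov.
sylzin → brysyl (Recipe 12).
brysyl → vorlam (Recipe 9).
Using Recipe 14, vorlam and arctov make xelgor.
vorlam → morpax (Recipe 2).
xelgor + brysyl + vorlam → umbeld (Recipe 4).
Using Recipe 13, umbeld and morpax make zinorb.

Yes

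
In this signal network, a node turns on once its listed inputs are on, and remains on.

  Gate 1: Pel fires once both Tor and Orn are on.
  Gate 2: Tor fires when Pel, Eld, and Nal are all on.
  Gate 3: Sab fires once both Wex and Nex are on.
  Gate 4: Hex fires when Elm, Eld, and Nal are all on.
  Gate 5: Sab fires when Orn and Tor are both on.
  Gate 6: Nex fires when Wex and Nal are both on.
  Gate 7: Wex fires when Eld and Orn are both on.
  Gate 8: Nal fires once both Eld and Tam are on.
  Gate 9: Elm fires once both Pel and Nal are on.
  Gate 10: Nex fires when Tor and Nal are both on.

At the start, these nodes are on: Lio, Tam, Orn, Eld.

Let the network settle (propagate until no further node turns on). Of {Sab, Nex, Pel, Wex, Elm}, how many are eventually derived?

Eld and Orn are on, so Wex fires (Gate 7).
Eld and Tam are on, so Nal fires (Gate 8).
Gate 6: Wex and Nal on → Nex on.
Gate 3: Wex and Nex on → Sab on.
Sab: reached.
Nex: reached.
Pel would need Tor and Orn (Gate 1), but Tor never turns on.
Wex: reached.
Elm would need Pel and Nal (Gate 9), but Pel never turns on.
Reached: Sab, Nex, and Wex — 3 of the 5.

3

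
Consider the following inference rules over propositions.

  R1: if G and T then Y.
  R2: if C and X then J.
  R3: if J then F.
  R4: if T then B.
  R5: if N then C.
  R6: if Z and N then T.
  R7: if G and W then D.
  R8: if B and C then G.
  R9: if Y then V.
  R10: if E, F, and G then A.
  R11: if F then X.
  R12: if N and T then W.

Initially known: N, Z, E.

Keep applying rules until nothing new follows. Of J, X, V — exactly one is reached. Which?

V

From N, R5 gives C.
From Z and N, R6 gives T.
From T, R4 gives B.
From B and C, R8 gives G.
From G and T, R1 gives Y.
Y holds, so V follows (R9).
X would need F (R11), but F is never established. J would need C and X (R2), but X is never established.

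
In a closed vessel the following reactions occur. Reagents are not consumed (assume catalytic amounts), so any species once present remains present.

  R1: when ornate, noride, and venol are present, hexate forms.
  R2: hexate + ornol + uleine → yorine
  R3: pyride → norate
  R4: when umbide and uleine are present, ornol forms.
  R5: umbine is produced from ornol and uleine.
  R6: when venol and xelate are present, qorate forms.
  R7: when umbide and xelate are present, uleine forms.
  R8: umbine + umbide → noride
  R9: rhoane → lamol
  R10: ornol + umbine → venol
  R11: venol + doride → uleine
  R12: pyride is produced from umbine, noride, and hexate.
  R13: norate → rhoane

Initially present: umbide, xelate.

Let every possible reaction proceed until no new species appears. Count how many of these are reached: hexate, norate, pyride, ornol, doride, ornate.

1

umbide and xelate present → uleine forms (R7).
umbide and uleine present → ornol forms (R4).
hexate would need ornate, noride, and venol (R1), but ornate never forms.
norate would need pyride (R3), but pyride never forms.
pyride would need umbine, noride, and hexate (R12), but hexate never forms.
ornol: reached.
No rule produces doride, and it is not given.
No rule produces ornate, and it is not given.
Reached: ornol — 1 of the 6.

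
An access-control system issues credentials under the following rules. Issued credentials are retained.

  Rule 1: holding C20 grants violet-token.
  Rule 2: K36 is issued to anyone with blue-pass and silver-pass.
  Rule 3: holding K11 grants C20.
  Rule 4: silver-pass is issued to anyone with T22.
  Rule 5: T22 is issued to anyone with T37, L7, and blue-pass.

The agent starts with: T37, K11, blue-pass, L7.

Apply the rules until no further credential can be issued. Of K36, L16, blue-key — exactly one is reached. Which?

Holding T37, L7, and blue-pass grants T22 (Rule 5).
Holding T22 grants silver-pass (Rule 4).
Holding blue-pass and silver-pass grants K36 (Rule 2).
No rule produces blue-key, and it is not given. No rule produces L16, and it is not given.

K36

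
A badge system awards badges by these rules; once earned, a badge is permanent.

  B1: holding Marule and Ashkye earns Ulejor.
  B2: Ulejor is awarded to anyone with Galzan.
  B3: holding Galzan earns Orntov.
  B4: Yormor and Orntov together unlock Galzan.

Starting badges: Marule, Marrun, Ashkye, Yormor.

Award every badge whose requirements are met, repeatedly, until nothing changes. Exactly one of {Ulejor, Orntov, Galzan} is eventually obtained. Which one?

Ulejor

With Marule and Ashkye, Ulejor is earned (B1).
Orntov would need Galzan (B3), but Galzan is never earned. Galzan would need Yormor and Orntov (B4), but Orntov is never earned.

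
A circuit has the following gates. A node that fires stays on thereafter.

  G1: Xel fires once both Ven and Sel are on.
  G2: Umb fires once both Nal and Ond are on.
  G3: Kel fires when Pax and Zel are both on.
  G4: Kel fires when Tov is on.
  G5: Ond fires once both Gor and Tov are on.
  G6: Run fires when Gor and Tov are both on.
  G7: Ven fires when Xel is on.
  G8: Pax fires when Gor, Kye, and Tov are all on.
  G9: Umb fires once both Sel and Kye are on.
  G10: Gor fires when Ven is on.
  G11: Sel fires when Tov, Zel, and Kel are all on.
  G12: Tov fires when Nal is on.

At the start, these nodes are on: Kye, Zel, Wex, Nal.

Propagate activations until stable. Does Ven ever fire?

No

Ven would need Xel (G7), but Xel never turns on.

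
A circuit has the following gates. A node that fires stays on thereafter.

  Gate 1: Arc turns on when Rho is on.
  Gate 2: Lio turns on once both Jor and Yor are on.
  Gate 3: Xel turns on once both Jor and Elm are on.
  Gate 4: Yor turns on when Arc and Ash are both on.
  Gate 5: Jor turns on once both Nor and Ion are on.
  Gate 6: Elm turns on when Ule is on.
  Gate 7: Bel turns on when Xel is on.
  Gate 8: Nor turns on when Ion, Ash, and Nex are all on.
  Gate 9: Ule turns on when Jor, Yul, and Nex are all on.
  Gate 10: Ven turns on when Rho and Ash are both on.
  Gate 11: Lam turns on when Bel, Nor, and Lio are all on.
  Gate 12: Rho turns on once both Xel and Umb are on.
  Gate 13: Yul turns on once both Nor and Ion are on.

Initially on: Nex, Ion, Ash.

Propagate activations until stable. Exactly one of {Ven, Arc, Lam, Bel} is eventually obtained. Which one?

Gate 8: Ion, Ash, and Nex on → Nor on.
Gate 5: Nor and Ion on → Jor on.
Gate 13: Nor and Ion on → Yul on.
Jor, Yul, and Nex are on, so Ule turns on (Gate 9).
Ule is on, so Elm turns on (Gate 6).
Gate 3: Jor and Elm on → Xel on.
Xel is on, so Bel turns on (Gate 7).
Lam would need Bel, Nor, and Lio (Gate 11), but Lio never turns on. Arc would need Rho (Gate 1), but Rho never turns on. Ven would need Rho and Ash (Gate 10), but Rho never turns on.

Bel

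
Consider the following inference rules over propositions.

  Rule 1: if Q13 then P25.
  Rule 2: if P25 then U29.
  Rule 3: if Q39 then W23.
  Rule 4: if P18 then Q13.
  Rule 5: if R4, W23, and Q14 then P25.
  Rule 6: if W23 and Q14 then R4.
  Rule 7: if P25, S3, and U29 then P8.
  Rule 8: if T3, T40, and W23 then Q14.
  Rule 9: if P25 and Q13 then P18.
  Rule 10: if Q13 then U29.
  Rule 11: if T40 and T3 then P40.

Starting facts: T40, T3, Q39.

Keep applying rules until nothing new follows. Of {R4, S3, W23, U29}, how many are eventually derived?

3

Q39 holds, so W23 follows (Rule 3).
From T3, T40, and W23, Rule 8 gives Q14.
From W23 and Q14, Rule 6 gives R4.
From R4, W23, and Q14, Rule 5 gives P25.
P25 holds, so U29 follows (Rule 2).
R4: reached.
No rule produces S3, and it is not given.
W23: reached.
U29: reached.
Reached: R4, W23, and U29 — 3 of the 4.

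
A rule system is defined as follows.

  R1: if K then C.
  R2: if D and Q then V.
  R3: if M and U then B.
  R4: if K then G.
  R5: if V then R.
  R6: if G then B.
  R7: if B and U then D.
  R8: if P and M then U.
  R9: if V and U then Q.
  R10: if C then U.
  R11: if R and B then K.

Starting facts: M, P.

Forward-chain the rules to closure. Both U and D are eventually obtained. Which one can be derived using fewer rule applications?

U: P and M hold, so U follows (R8). [1 rule application]
D: From P and M, R8 gives U. M and U hold, so B follows (R3). B and U hold, so D follows (R7). [3 rule applications]
U needs fewer.

U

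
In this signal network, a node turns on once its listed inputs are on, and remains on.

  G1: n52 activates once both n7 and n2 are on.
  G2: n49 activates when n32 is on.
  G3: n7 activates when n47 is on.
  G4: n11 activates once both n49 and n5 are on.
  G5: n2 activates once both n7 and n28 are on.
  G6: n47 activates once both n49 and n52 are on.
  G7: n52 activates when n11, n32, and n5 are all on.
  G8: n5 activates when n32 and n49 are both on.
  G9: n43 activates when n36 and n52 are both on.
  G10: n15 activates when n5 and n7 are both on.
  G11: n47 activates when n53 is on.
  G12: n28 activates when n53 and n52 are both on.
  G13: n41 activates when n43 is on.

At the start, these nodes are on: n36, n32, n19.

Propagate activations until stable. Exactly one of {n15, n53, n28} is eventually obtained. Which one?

n32 is on, so n49 activates (G2).
n32 and n49 are on, so n5 activates (G8).
G4: n49 and n5 on → n11 on.
G7: n11, n32, and n5 on → n52 on.
G6: n49 and n52 on → n47 on.
n47 is on, so n7 activates (G3).
n5 and n7 are on, so n15 activates (G10).
No rule produces n53, and it is not given. n28 would need n53 and n52 (G12), but n53 never turns on.

n15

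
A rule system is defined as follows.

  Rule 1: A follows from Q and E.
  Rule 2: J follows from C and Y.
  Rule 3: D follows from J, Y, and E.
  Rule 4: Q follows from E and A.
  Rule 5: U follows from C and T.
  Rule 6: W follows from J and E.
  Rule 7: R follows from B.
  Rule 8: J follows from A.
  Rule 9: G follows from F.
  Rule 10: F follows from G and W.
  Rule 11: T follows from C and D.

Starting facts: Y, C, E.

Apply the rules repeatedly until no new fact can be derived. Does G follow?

No

G would need F (Rule 9), but F is never established.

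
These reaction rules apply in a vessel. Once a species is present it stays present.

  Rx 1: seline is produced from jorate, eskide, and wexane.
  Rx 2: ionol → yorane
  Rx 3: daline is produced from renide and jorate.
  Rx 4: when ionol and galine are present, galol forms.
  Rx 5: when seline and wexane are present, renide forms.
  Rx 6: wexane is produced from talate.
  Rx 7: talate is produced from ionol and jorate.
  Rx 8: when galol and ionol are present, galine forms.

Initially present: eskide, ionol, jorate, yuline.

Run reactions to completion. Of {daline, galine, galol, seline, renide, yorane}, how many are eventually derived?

4

ionol present → yorane forms (Rx 2).
ionol and jorate present → talate forms (Rx 7).
talate present → wexane forms (Rx 6).
jorate, eskide, and wexane present → seline forms (Rx 1).
seline and wexane present → renide forms (Rx 5).
renide and jorate present → daline forms (Rx 3).
daline: reached.
galine would need galol and ionol (Rx 8), but galol never forms.
galol would need ionol and galine (Rx 4), but galine never forms.
seline: reached.
renide: reached.
yorane: reached.
Reached: daline, seline, renide, and yorane — 4 of the 6.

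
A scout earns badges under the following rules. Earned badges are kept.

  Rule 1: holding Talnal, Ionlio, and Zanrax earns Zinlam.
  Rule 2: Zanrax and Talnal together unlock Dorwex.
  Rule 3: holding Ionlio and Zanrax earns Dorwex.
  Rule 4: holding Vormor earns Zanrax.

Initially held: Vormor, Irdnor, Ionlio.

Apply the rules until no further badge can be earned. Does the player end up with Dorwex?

With Vormor, Zanrax is earned (Rule 4).
With Ionlio and Zanrax, Dorwex is earned (Rule 3).

Yes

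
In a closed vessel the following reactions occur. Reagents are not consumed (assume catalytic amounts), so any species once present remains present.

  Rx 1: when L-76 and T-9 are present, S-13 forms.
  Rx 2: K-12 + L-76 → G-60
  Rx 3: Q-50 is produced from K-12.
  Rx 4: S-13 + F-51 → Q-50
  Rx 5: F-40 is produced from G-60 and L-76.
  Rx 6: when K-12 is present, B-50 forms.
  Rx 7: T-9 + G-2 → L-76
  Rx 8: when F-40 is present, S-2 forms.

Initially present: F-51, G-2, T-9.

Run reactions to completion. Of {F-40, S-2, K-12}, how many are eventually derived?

F-40 would need G-60 and L-76 (Rx 5), but G-60 never forms.
S-2 would need F-40 (Rx 8), but F-40 never forms.
No rule produces K-12, and it is not given.
None of the 3 are reached.

0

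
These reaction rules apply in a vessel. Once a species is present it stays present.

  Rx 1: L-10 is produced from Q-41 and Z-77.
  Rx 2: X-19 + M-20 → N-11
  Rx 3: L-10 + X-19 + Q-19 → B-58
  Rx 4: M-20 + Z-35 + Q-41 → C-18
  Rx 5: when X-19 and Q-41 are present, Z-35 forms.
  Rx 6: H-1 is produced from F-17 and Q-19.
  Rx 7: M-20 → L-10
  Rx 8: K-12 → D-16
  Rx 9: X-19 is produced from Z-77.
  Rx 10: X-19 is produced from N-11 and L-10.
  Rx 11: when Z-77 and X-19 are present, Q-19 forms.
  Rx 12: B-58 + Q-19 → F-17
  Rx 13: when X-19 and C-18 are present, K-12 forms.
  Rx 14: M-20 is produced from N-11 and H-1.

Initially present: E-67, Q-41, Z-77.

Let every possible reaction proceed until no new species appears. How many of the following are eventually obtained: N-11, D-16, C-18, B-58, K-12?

Z-77 present → X-19 forms (Rx 9).
Q-41 and Z-77 present → L-10 forms (Rx 1).
Z-77 and X-19 present → Q-19 forms (Rx 11).
L-10, X-19, and Q-19 present → B-58 forms (Rx 3).
N-11 would need X-19 and M-20 (Rx 2), but M-20 never forms.
D-16 would need K-12 (Rx 8), but K-12 never forms.
C-18 would need M-20, Z-35, and Q-41 (Rx 4), but M-20 never forms.
B-58: reached.
K-12 would need X-19 and C-18 (Rx 13), but C-18 never forms.
Reached: B-58 — 1 of the 5.

1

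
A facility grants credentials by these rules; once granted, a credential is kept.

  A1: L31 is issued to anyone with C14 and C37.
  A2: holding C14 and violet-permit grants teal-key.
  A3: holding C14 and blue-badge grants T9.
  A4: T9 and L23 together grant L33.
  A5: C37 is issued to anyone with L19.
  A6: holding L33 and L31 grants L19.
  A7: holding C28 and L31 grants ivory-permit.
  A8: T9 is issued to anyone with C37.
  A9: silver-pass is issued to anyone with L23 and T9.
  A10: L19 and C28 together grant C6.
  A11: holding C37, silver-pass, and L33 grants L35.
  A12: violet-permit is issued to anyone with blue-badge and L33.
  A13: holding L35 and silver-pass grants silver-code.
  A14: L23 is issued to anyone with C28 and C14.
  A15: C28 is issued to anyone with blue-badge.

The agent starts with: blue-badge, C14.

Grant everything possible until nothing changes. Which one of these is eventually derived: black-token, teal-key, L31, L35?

teal-key

Holding C14 and blue-badge grants T9 (A3).
Holding blue-badge grants C28 (A15).
Holding C28 and C14 grants L23 (A14).
Holding T9 and L23 grants L33 (A4).
Holding blue-badge and L33 grants violet-permit (A12).
Holding C14 and violet-permit grants teal-key (A2).
L31 would need C14 and C37 (A1), but C37 is never granted. L35 would need C37, silver-pass, and L33 (A11), but C37 is never granted. No rule produces black-token, and it is not given.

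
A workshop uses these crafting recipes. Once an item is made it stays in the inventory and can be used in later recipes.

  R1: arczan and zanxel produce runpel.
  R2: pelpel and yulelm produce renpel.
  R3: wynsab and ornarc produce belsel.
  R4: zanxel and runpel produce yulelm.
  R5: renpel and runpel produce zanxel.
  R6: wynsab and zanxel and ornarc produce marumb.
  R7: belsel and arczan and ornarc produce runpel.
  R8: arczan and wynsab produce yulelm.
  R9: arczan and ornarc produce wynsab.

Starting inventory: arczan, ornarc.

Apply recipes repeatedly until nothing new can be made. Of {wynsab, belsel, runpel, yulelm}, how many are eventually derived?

Using R9, arczan and ornarc make wynsab.
Using R8, arczan and wynsab make yulelm.
Using R3, wynsab and ornarc make belsel.
Using R7, belsel, arczan, and ornarc make runpel.
wynsab: reached.
belsel: reached.
runpel: reached.
yulelm: reached.
All 4 are reached.

4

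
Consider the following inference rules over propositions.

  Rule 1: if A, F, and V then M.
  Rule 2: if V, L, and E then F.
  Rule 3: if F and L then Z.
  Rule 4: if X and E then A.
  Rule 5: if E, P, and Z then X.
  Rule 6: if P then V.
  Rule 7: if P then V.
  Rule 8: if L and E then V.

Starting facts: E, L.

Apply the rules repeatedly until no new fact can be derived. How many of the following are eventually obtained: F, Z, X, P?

2

From L and E, Rule 8 gives V.
From V, L, and E, Rule 2 gives F.
From F and L, Rule 3 gives Z.
F: reached.
Z: reached.
X would need E, P, and Z (Rule 5), but P is never established.
No rule produces P, and it is not given.
Reached: F and Z — 2 of the 4.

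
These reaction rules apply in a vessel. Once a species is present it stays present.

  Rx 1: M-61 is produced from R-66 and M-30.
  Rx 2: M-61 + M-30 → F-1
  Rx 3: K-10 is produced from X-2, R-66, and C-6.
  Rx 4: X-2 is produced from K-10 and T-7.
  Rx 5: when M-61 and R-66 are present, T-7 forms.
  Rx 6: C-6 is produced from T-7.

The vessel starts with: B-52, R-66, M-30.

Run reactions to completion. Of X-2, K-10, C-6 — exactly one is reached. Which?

C-6

R-66 and M-30 present → M-61 forms (Rx 1).
M-61 and R-66 present → T-7 forms (Rx 5).
T-7 present → C-6 forms (Rx 6).
X-2 would need K-10 and T-7 (Rx 4), but K-10 never forms. K-10 would need X-2, R-66, and C-6 (Rx 3), but X-2 never forms.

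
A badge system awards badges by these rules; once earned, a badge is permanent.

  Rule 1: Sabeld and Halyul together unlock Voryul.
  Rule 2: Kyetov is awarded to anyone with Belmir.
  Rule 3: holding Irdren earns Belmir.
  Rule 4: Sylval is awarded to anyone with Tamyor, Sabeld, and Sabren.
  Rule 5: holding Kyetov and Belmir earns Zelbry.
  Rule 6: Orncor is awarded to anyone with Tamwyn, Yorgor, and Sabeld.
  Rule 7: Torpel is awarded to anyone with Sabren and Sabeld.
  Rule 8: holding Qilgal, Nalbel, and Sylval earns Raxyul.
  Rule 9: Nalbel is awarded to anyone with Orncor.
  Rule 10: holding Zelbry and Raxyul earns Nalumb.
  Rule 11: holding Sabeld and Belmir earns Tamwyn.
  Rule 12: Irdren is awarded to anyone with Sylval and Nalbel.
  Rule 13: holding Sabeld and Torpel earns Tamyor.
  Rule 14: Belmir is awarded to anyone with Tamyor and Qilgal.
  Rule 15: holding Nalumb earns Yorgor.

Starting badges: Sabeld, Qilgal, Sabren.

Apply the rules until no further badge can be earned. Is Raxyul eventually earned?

No

Raxyul would need Qilgal, Nalbel, and Sylval (Rule 8), but Nalbel is never earned.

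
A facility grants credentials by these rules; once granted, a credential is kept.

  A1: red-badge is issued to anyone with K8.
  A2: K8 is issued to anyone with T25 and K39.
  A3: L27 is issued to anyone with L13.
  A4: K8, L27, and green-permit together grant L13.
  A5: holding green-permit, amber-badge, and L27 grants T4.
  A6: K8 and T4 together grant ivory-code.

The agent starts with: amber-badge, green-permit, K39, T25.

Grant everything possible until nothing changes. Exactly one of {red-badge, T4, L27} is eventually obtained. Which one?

Holding T25 and K39 grants K8 (A2).
Holding K8 grants red-badge (A1).
L27 would need L13 (A3), but L13 is never granted. T4 would need green-permit, amber-badge, and L27 (A5), but L27 is never granted.

red-badge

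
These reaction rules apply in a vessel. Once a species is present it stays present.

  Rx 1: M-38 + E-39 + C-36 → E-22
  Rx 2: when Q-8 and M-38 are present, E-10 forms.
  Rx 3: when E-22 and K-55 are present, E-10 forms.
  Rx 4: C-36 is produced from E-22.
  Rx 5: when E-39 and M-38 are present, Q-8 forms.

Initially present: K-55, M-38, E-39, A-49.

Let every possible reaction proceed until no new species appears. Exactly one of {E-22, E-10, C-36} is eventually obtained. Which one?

E-10

E-39 and M-38 present → Q-8 forms (Rx 5).
Q-8 and M-38 present → E-10 forms (Rx 2).
E-22 would need M-38, E-39, and C-36 (Rx 1), but C-36 never forms. C-36 would need E-22 (Rx 4), but E-22 never forms.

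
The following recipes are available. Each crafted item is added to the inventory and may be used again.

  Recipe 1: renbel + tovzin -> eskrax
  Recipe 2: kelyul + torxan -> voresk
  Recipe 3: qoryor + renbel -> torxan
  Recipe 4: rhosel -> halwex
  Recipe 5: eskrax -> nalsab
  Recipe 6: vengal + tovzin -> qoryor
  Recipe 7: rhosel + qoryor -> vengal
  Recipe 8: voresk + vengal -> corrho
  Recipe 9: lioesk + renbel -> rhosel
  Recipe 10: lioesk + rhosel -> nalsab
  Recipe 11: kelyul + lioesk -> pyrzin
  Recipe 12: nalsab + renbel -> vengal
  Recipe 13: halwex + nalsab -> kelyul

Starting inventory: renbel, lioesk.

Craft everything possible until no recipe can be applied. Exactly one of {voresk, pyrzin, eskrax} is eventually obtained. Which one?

lioesk + renbel -> rhosel (Recipe 9).
lioesk + rhosel -> nalsab (Recipe 10).
Using Recipe 4, rhosel makes halwex.
halwex + nalsab -> kelyul (Recipe 13).
Using Recipe 11, kelyul and lioesk make pyrzin.
voresk would need kelyul and torxan (Recipe 2), but torxan is never obtained. eskrax would need renbel and tovzin (Recipe 1), but tovzin is never obtained.

pyrzin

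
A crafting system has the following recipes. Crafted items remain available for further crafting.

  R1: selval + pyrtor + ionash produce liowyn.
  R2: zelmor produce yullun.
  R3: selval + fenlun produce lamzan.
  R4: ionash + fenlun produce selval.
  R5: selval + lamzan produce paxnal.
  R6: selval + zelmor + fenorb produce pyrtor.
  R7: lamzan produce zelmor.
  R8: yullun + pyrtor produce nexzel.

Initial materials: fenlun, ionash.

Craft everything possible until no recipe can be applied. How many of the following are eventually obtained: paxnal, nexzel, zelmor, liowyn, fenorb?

ionash + fenlun → selval (R4).
selval + fenlun → lamzan (R3).
Using R5, selval and lamzan make paxnal.
Using R7, lamzan makes zelmor.
paxnal: reached.
nexzel would need yullun and pyrtor (R8), but pyrtor is never obtained.
zelmor: reached.
liowyn would need selval, pyrtor, and ionash (R1), but pyrtor is never obtained.
No rule produces fenorb, and it is not given.
Reached: paxnal and zelmor — 2 of the 5.

2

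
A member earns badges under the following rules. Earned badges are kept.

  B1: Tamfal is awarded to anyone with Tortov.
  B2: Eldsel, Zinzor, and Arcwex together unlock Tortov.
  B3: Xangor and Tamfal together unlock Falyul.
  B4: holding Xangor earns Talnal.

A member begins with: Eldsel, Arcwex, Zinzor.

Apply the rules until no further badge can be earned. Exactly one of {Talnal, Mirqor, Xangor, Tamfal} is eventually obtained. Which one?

With Eldsel, Zinzor, and Arcwex, Tortov is earned (B2).
With Tortov, Tamfal is earned (B1).
No rule produces Mirqor, and it is not given. No rule produces Xangor, and it is not given. Talnal would need Xangor (B4), but Xangor is never earned.

Tamfal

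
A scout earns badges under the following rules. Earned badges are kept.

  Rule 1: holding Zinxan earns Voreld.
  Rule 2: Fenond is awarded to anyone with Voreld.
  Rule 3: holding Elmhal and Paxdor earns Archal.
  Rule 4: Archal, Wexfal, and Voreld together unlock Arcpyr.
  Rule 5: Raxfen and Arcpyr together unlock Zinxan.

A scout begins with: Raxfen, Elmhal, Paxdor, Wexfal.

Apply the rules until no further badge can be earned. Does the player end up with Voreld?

Voreld would need Zinxan (Rule 1), but Zinxan is never earned.

No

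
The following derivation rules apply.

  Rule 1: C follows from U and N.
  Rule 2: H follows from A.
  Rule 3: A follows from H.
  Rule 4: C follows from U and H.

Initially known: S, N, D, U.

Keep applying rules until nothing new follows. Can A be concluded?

A would need H (Rule 3), but H is never established.

No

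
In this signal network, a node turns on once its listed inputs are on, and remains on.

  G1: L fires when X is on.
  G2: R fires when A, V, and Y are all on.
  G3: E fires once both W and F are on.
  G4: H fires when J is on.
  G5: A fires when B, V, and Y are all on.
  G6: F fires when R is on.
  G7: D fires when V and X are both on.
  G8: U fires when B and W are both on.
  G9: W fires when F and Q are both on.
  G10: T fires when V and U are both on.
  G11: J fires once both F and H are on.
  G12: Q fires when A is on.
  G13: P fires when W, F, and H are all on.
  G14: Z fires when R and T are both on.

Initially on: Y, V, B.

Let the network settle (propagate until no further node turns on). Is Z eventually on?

Yes

G5: B, V, and Y on → A on.
A, V, and Y are on, so R fires (G2).
G12: A on → Q on.
G6: R on → F on.
G9: F and Q on → W on.
G8: B and W on → U on.
G10: V and U on → T on.
R and T are on, so Z fires (G14).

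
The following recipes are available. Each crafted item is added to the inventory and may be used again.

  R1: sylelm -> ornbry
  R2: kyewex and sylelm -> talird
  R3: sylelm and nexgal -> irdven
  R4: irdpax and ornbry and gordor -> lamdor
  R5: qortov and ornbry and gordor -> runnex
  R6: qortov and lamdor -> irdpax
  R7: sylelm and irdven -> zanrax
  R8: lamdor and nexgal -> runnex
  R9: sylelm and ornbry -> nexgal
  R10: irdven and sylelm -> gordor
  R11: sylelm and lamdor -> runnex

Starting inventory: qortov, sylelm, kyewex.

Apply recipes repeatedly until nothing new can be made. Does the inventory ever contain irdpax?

No

irdpax would need qortov and lamdor (R6), but lamdor is never obtained.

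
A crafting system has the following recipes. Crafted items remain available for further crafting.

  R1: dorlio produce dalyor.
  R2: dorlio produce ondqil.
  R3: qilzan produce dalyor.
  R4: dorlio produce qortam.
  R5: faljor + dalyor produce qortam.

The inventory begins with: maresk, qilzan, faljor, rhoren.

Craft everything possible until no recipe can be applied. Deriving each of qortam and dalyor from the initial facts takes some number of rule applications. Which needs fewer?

dalyor: Using R3, qilzan makes dalyor. [1 rule application]
qortam: Using R3, qilzan makes dalyor. Using R5, faljor and dalyor make qortam. [2 rule applications]
dalyor needs fewer.

dalyor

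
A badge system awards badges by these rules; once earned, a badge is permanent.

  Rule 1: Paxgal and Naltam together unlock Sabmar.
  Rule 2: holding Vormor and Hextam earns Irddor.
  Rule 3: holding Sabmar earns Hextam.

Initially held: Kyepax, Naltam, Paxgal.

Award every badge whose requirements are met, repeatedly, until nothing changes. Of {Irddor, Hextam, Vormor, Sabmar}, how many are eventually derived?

2

With Paxgal and Naltam, Sabmar is earned (Rule 1).
With Sabmar, Hextam is earned (Rule 3).
Irddor would need Vormor and Hextam (Rule 2), but Vormor is never earned.
Hextam: reached.
No rule produces Vormor, and it is not given.
Sabmar: reached.
Reached: Hextam and Sabmar — 2 of the 4.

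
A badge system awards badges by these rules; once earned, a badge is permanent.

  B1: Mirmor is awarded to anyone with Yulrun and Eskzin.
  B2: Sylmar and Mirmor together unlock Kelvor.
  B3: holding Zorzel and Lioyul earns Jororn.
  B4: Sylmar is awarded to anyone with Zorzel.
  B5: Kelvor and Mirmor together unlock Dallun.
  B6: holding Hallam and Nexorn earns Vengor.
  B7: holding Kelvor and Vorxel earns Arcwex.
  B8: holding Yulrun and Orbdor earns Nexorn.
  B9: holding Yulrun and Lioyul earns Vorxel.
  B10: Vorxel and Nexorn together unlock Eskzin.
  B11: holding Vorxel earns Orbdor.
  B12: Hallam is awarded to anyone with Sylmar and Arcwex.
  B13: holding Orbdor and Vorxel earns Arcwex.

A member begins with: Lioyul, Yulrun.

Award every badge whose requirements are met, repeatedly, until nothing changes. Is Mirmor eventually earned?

Yes

With Yulrun and Lioyul, Vorxel is earned (B9).
With Vorxel, Orbdor is earned (B11).
With Yulrun and Orbdor, Nexorn is earned (B8).
With Vorxel and Nexorn, Eskzin is earned (B10).
With Yulrun and Eskzin, Mirmor is earned (B1).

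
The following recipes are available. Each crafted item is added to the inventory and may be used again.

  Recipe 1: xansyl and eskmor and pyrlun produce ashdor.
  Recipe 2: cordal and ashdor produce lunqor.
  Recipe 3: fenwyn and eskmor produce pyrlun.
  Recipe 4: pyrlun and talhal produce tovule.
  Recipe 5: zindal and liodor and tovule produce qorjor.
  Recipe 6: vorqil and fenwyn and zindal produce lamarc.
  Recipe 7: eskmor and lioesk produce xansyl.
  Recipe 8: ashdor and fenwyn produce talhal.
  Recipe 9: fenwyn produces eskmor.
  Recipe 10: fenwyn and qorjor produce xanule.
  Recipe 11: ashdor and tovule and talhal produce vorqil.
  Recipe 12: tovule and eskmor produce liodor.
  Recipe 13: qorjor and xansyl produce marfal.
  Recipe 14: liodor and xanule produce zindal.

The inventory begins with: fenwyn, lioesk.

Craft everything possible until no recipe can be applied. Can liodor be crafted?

fenwyn → eskmor (Recipe 9).
Using Recipe 7, eskmor and lioesk make xansyl.
Using Recipe 3, fenwyn and eskmor make pyrlun.
Using Recipe 1, xansyl, eskmor, and pyrlun make ashdor.
Using Recipe 8, ashdor and fenwyn make talhal.
pyrlun and talhal → tovule (Recipe 4).
Using Recipe 12, tovule and eskmor make liodor.

Yes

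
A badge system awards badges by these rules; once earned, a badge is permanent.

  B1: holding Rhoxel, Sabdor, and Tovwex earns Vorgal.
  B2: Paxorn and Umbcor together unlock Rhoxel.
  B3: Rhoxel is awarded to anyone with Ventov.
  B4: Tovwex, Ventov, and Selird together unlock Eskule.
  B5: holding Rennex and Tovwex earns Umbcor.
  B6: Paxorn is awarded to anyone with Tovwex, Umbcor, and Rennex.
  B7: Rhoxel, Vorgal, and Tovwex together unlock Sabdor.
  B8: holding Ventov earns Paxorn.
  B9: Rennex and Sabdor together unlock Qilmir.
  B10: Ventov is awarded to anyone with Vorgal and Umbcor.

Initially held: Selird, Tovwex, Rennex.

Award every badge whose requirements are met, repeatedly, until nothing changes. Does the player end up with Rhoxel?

With Rennex and Tovwex, Umbcor is earned (B5).
With Tovwex, Umbcor, and Rennex, Paxorn is earned (B6).
With Paxorn and Umbcor, Rhoxel is earned (B2).

Yes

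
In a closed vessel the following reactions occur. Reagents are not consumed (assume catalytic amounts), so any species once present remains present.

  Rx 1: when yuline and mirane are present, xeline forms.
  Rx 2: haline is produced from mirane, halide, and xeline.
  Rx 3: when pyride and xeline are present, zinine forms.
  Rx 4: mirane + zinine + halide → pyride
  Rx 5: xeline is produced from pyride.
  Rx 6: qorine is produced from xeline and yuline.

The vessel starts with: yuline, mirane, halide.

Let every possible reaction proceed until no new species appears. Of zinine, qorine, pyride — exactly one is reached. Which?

qorine

yuline and mirane present → xeline forms (Rx 1).
xeline and yuline present → qorine forms (Rx 6).
zinine would need pyride and xeline (Rx 3), but pyride never forms. pyride would need mirane, zinine, and halide (Rx 4), but zinine never forms.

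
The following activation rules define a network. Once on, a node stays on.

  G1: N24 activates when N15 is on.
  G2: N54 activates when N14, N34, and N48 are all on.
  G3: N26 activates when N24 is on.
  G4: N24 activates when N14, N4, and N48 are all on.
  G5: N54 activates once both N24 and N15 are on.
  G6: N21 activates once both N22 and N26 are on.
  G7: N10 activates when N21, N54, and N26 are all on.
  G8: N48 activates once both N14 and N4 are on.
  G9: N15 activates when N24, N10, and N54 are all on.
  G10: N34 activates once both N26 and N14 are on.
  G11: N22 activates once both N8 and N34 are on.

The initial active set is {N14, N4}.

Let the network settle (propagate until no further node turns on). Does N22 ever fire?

No

N22 would need N8 and N34 (G11), but N8 never turns on.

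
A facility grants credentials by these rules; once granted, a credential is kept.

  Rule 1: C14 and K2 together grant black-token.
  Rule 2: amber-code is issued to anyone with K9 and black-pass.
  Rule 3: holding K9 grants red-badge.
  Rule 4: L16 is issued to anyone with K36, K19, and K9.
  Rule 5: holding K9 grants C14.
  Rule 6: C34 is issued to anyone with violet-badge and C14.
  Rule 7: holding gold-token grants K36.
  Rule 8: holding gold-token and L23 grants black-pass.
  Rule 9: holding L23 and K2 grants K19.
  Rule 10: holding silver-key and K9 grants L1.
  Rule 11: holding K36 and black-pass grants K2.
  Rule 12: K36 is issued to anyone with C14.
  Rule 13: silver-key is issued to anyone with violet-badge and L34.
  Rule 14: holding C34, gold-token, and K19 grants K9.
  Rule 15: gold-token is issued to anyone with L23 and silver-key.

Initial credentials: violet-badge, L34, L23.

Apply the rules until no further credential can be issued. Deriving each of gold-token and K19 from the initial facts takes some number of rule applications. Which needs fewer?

gold-token

gold-token: Holding violet-badge and L34 grants silver-key (Rule 13). Holding L23 and silver-key grants gold-token (Rule 15). [2 rule applications]
K19: Holding violet-badge and L34 grants silver-key (Rule 13). Holding L23 and silver-key grants gold-token (Rule 15). Holding gold-token and L23 grants black-pass (Rule 8). Holding gold-token grants K36 (Rule 7). Holding K36 and black-pass grants K2 (Rule 11). Holding L23 and K2 grants K19 (Rule 9). [6 rule applications]
gold-token needs fewer.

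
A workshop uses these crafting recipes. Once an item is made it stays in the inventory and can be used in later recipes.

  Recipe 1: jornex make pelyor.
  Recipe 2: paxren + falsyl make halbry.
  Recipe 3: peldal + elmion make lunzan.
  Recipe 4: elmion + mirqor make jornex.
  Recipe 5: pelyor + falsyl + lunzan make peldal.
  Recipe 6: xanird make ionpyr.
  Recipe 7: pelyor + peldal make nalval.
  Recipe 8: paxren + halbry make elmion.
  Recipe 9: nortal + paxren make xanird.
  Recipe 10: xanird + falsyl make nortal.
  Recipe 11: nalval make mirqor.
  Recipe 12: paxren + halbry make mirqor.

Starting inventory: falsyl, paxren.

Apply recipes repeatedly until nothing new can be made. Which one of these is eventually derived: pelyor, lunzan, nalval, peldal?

paxren + falsyl → halbry (Recipe 2).
paxren + halbry → mirqor (Recipe 12).
paxren + halbry → elmion (Recipe 8).
Using Recipe 4, elmion and mirqor make jornex.
jornex → pelyor (Recipe 1).
lunzan would need peldal and elmion (Recipe 3), but peldal is never obtained. nalval would need pelyor and peldal (Recipe 7), but peldal is never obtained. peldal would need pelyor, falsyl, and lunzan (Recipe 5), but lunzan is never obtained.

pelyor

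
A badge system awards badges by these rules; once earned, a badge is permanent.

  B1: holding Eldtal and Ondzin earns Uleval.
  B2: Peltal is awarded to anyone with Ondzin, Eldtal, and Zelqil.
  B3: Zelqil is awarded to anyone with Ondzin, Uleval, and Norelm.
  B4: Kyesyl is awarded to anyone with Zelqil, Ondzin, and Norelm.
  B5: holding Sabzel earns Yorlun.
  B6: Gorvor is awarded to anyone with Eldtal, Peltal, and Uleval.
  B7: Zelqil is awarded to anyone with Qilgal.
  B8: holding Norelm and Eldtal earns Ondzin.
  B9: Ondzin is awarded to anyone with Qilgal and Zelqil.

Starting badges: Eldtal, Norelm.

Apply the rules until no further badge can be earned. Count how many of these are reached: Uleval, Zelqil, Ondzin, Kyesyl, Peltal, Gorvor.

6

With Norelm and Eldtal, Ondzin is earned (B8).
With Eldtal and Ondzin, Uleval is earned (B1).
With Ondzin, Uleval, and Norelm, Zelqil is earned (B3).
With Zelqil, Ondzin, and Norelm, Kyesyl is earned (B4).
With Ondzin, Eldtal, and Zelqil, Peltal is earned (B2).
With Eldtal, Peltal, and Uleval, Gorvor is earned (B6).
Uleval: reached.
Zelqil: reached.
Ondzin: reached.
Kyesyl: reached.
Peltal: reached.
Gorvor: reached.
All 6 are reached.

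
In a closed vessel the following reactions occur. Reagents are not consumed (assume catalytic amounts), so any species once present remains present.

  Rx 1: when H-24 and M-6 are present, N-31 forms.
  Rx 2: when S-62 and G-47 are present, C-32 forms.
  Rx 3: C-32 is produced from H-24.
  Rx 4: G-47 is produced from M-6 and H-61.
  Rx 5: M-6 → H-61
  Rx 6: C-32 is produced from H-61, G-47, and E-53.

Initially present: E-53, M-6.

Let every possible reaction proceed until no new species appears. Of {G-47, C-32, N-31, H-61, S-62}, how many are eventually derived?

M-6 present → H-61 forms (Rx 5).
M-6 and H-61 present → G-47 forms (Rx 4).
H-61, G-47, and E-53 present → C-32 forms (Rx 6).
G-47: reached.
C-32: reached.
N-31 would need H-24 and M-6 (Rx 1), but H-24 never forms.
H-61: reached.
No rule produces S-62, and it is not given.
Reached: G-47, C-32, and H-61 — 3 of the 5.

3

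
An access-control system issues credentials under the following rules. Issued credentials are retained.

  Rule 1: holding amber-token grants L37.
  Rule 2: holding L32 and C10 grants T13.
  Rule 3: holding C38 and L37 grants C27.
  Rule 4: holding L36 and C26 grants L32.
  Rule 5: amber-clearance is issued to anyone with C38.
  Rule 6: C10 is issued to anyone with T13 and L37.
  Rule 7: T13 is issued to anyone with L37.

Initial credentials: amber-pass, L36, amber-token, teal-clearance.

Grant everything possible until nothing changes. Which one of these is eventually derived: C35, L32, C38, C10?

Holding amber-token grants L37 (Rule 1).
Holding L37 grants T13 (Rule 7).
Holding T13 and L37 grants C10 (Rule 6).
L32 would need L36 and C26 (Rule 4), but C26 is never granted. No rule produces C38, and it is not given. No rule produces C35, and it is not given.

C10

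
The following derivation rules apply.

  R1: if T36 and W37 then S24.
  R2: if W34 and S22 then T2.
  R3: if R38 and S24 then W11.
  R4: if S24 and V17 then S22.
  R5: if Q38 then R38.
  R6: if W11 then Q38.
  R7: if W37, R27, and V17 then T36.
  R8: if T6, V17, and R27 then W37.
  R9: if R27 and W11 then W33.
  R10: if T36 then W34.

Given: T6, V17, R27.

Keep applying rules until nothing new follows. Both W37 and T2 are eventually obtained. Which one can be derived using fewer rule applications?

W37

W37: T6, V17, and R27 hold, so W37 follows (R8). [1 rule application]
T2: T6, V17, and R27 hold, so W37 follows (R8). W37, R27, and V17 hold, so T36 follows (R7). T36 and W37 hold, so S24 follows (R1). From T36, R10 gives W34. S24 and V17 hold, so S22 follows (R4). From W34 and S22, R2 gives T2. [6 rule applications]
W37 needs fewer.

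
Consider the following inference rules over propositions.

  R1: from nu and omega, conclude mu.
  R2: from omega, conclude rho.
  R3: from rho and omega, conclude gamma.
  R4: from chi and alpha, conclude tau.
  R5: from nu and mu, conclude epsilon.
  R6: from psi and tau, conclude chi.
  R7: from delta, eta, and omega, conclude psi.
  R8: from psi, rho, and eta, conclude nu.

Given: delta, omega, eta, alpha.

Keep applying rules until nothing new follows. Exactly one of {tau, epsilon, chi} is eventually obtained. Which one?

From delta, eta, and omega, R7 gives psi.
From omega, R2 gives rho.
From psi, rho, and eta, R8 gives nu.
nu and omega hold, so mu follows (R1).
nu and mu hold, so epsilon follows (R5).
chi would need psi and tau (R6), but tau is never established. tau would need chi and alpha (R4), but chi is never established.

epsilon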